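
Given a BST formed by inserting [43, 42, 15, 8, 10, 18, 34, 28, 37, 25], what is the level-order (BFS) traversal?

Tree insertion order: [43, 42, 15, 8, 10, 18, 34, 28, 37, 25]
Tree (level-order array): [43, 42, None, 15, None, 8, 18, None, 10, None, 34, None, None, 28, 37, 25]
BFS from the root, enqueuing left then right child of each popped node:
  queue [43] -> pop 43, enqueue [42], visited so far: [43]
  queue [42] -> pop 42, enqueue [15], visited so far: [43, 42]
  queue [15] -> pop 15, enqueue [8, 18], visited so far: [43, 42, 15]
  queue [8, 18] -> pop 8, enqueue [10], visited so far: [43, 42, 15, 8]
  queue [18, 10] -> pop 18, enqueue [34], visited so far: [43, 42, 15, 8, 18]
  queue [10, 34] -> pop 10, enqueue [none], visited so far: [43, 42, 15, 8, 18, 10]
  queue [34] -> pop 34, enqueue [28, 37], visited so far: [43, 42, 15, 8, 18, 10, 34]
  queue [28, 37] -> pop 28, enqueue [25], visited so far: [43, 42, 15, 8, 18, 10, 34, 28]
  queue [37, 25] -> pop 37, enqueue [none], visited so far: [43, 42, 15, 8, 18, 10, 34, 28, 37]
  queue [25] -> pop 25, enqueue [none], visited so far: [43, 42, 15, 8, 18, 10, 34, 28, 37, 25]
Result: [43, 42, 15, 8, 18, 10, 34, 28, 37, 25]


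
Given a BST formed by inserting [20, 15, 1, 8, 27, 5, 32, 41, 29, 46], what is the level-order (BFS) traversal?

Tree insertion order: [20, 15, 1, 8, 27, 5, 32, 41, 29, 46]
Tree (level-order array): [20, 15, 27, 1, None, None, 32, None, 8, 29, 41, 5, None, None, None, None, 46]
BFS from the root, enqueuing left then right child of each popped node:
  queue [20] -> pop 20, enqueue [15, 27], visited so far: [20]
  queue [15, 27] -> pop 15, enqueue [1], visited so far: [20, 15]
  queue [27, 1] -> pop 27, enqueue [32], visited so far: [20, 15, 27]
  queue [1, 32] -> pop 1, enqueue [8], visited so far: [20, 15, 27, 1]
  queue [32, 8] -> pop 32, enqueue [29, 41], visited so far: [20, 15, 27, 1, 32]
  queue [8, 29, 41] -> pop 8, enqueue [5], visited so far: [20, 15, 27, 1, 32, 8]
  queue [29, 41, 5] -> pop 29, enqueue [none], visited so far: [20, 15, 27, 1, 32, 8, 29]
  queue [41, 5] -> pop 41, enqueue [46], visited so far: [20, 15, 27, 1, 32, 8, 29, 41]
  queue [5, 46] -> pop 5, enqueue [none], visited so far: [20, 15, 27, 1, 32, 8, 29, 41, 5]
  queue [46] -> pop 46, enqueue [none], visited so far: [20, 15, 27, 1, 32, 8, 29, 41, 5, 46]
Result: [20, 15, 27, 1, 32, 8, 29, 41, 5, 46]


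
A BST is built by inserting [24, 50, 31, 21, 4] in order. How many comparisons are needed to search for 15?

Search path for 15: 24 -> 21 -> 4
Found: False
Comparisons: 3


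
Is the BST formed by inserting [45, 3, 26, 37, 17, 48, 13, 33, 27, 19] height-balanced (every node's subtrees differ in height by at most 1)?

Tree (level-order array): [45, 3, 48, None, 26, None, None, 17, 37, 13, 19, 33, None, None, None, None, None, 27]
Definition: a tree is height-balanced if, at every node, |h(left) - h(right)| <= 1 (empty subtree has height -1).
Bottom-up per-node check:
  node 13: h_left=-1, h_right=-1, diff=0 [OK], height=0
  node 19: h_left=-1, h_right=-1, diff=0 [OK], height=0
  node 17: h_left=0, h_right=0, diff=0 [OK], height=1
  node 27: h_left=-1, h_right=-1, diff=0 [OK], height=0
  node 33: h_left=0, h_right=-1, diff=1 [OK], height=1
  node 37: h_left=1, h_right=-1, diff=2 [FAIL (|1--1|=2 > 1)], height=2
  node 26: h_left=1, h_right=2, diff=1 [OK], height=3
  node 3: h_left=-1, h_right=3, diff=4 [FAIL (|-1-3|=4 > 1)], height=4
  node 48: h_left=-1, h_right=-1, diff=0 [OK], height=0
  node 45: h_left=4, h_right=0, diff=4 [FAIL (|4-0|=4 > 1)], height=5
Node 37 violates the condition: |1 - -1| = 2 > 1.
Result: Not balanced


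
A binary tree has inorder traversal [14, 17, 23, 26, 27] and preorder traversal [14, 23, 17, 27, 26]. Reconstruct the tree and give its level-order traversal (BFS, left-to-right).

Inorder:  [14, 17, 23, 26, 27]
Preorder: [14, 23, 17, 27, 26]
Algorithm: preorder visits root first, so consume preorder in order;
for each root, split the current inorder slice at that value into
left-subtree inorder and right-subtree inorder, then recurse.
Recursive splits:
  root=14; inorder splits into left=[], right=[17, 23, 26, 27]
  root=23; inorder splits into left=[17], right=[26, 27]
  root=17; inorder splits into left=[], right=[]
  root=27; inorder splits into left=[26], right=[]
  root=26; inorder splits into left=[], right=[]
Reconstructed level-order: [14, 23, 17, 27, 26]


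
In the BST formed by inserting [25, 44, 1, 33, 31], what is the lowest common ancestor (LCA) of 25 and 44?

Tree insertion order: [25, 44, 1, 33, 31]
Tree (level-order array): [25, 1, 44, None, None, 33, None, 31]
In a BST, the LCA of p=25, q=44 is the first node v on the
root-to-leaf path with p <= v <= q (go left if both < v, right if both > v).
Walk from root:
  at 25: 25 <= 25 <= 44, this is the LCA
LCA = 25


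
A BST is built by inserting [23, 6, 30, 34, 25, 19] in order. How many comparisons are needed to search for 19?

Search path for 19: 23 -> 6 -> 19
Found: True
Comparisons: 3


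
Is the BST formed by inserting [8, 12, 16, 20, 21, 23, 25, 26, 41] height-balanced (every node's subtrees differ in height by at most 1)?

Tree (level-order array): [8, None, 12, None, 16, None, 20, None, 21, None, 23, None, 25, None, 26, None, 41]
Definition: a tree is height-balanced if, at every node, |h(left) - h(right)| <= 1 (empty subtree has height -1).
Bottom-up per-node check:
  node 41: h_left=-1, h_right=-1, diff=0 [OK], height=0
  node 26: h_left=-1, h_right=0, diff=1 [OK], height=1
  node 25: h_left=-1, h_right=1, diff=2 [FAIL (|-1-1|=2 > 1)], height=2
  node 23: h_left=-1, h_right=2, diff=3 [FAIL (|-1-2|=3 > 1)], height=3
  node 21: h_left=-1, h_right=3, diff=4 [FAIL (|-1-3|=4 > 1)], height=4
  node 20: h_left=-1, h_right=4, diff=5 [FAIL (|-1-4|=5 > 1)], height=5
  node 16: h_left=-1, h_right=5, diff=6 [FAIL (|-1-5|=6 > 1)], height=6
  node 12: h_left=-1, h_right=6, diff=7 [FAIL (|-1-6|=7 > 1)], height=7
  node 8: h_left=-1, h_right=7, diff=8 [FAIL (|-1-7|=8 > 1)], height=8
Node 25 violates the condition: |-1 - 1| = 2 > 1.
Result: Not balanced


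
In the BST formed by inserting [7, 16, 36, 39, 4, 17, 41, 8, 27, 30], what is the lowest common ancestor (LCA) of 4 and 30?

Tree insertion order: [7, 16, 36, 39, 4, 17, 41, 8, 27, 30]
Tree (level-order array): [7, 4, 16, None, None, 8, 36, None, None, 17, 39, None, 27, None, 41, None, 30]
In a BST, the LCA of p=4, q=30 is the first node v on the
root-to-leaf path with p <= v <= q (go left if both < v, right if both > v).
Walk from root:
  at 7: 4 <= 7 <= 30, this is the LCA
LCA = 7


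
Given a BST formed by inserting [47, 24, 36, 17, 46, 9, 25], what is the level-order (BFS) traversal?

Tree insertion order: [47, 24, 36, 17, 46, 9, 25]
Tree (level-order array): [47, 24, None, 17, 36, 9, None, 25, 46]
BFS from the root, enqueuing left then right child of each popped node:
  queue [47] -> pop 47, enqueue [24], visited so far: [47]
  queue [24] -> pop 24, enqueue [17, 36], visited so far: [47, 24]
  queue [17, 36] -> pop 17, enqueue [9], visited so far: [47, 24, 17]
  queue [36, 9] -> pop 36, enqueue [25, 46], visited so far: [47, 24, 17, 36]
  queue [9, 25, 46] -> pop 9, enqueue [none], visited so far: [47, 24, 17, 36, 9]
  queue [25, 46] -> pop 25, enqueue [none], visited so far: [47, 24, 17, 36, 9, 25]
  queue [46] -> pop 46, enqueue [none], visited so far: [47, 24, 17, 36, 9, 25, 46]
Result: [47, 24, 17, 36, 9, 25, 46]


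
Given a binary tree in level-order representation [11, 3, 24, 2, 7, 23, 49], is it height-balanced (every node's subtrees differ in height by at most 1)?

Tree (level-order array): [11, 3, 24, 2, 7, 23, 49]
Definition: a tree is height-balanced if, at every node, |h(left) - h(right)| <= 1 (empty subtree has height -1).
Bottom-up per-node check:
  node 2: h_left=-1, h_right=-1, diff=0 [OK], height=0
  node 7: h_left=-1, h_right=-1, diff=0 [OK], height=0
  node 3: h_left=0, h_right=0, diff=0 [OK], height=1
  node 23: h_left=-1, h_right=-1, diff=0 [OK], height=0
  node 49: h_left=-1, h_right=-1, diff=0 [OK], height=0
  node 24: h_left=0, h_right=0, diff=0 [OK], height=1
  node 11: h_left=1, h_right=1, diff=0 [OK], height=2
All nodes satisfy the balance condition.
Result: Balanced


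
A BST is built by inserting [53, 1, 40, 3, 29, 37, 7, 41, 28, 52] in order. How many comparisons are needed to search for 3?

Search path for 3: 53 -> 1 -> 40 -> 3
Found: True
Comparisons: 4


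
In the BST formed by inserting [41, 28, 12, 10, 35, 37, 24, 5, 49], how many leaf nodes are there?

Tree built from: [41, 28, 12, 10, 35, 37, 24, 5, 49]
Tree (level-order array): [41, 28, 49, 12, 35, None, None, 10, 24, None, 37, 5]
Rule: A leaf has 0 children.
Per-node child counts:
  node 41: 2 child(ren)
  node 28: 2 child(ren)
  node 12: 2 child(ren)
  node 10: 1 child(ren)
  node 5: 0 child(ren)
  node 24: 0 child(ren)
  node 35: 1 child(ren)
  node 37: 0 child(ren)
  node 49: 0 child(ren)
Matching nodes: [5, 24, 37, 49]
Count of leaf nodes: 4


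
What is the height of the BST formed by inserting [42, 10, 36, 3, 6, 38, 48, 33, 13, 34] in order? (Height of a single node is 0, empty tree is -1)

Insertion order: [42, 10, 36, 3, 6, 38, 48, 33, 13, 34]
Tree (level-order array): [42, 10, 48, 3, 36, None, None, None, 6, 33, 38, None, None, 13, 34]
Compute height bottom-up (empty subtree = -1):
  height(6) = 1 + max(-1, -1) = 0
  height(3) = 1 + max(-1, 0) = 1
  height(13) = 1 + max(-1, -1) = 0
  height(34) = 1 + max(-1, -1) = 0
  height(33) = 1 + max(0, 0) = 1
  height(38) = 1 + max(-1, -1) = 0
  height(36) = 1 + max(1, 0) = 2
  height(10) = 1 + max(1, 2) = 3
  height(48) = 1 + max(-1, -1) = 0
  height(42) = 1 + max(3, 0) = 4
Height = 4


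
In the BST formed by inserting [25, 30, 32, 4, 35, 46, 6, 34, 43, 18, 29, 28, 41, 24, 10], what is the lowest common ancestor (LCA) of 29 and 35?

Tree insertion order: [25, 30, 32, 4, 35, 46, 6, 34, 43, 18, 29, 28, 41, 24, 10]
Tree (level-order array): [25, 4, 30, None, 6, 29, 32, None, 18, 28, None, None, 35, 10, 24, None, None, 34, 46, None, None, None, None, None, None, 43, None, 41]
In a BST, the LCA of p=29, q=35 is the first node v on the
root-to-leaf path with p <= v <= q (go left if both < v, right if both > v).
Walk from root:
  at 25: both 29 and 35 > 25, go right
  at 30: 29 <= 30 <= 35, this is the LCA
LCA = 30


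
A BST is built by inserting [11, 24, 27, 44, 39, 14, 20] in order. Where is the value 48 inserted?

Starting tree (level order): [11, None, 24, 14, 27, None, 20, None, 44, None, None, 39]
Insertion path: 11 -> 24 -> 27 -> 44
Result: insert 48 as right child of 44
Final tree (level order): [11, None, 24, 14, 27, None, 20, None, 44, None, None, 39, 48]


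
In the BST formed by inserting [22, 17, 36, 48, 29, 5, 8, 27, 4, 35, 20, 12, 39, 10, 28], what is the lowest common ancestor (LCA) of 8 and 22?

Tree insertion order: [22, 17, 36, 48, 29, 5, 8, 27, 4, 35, 20, 12, 39, 10, 28]
Tree (level-order array): [22, 17, 36, 5, 20, 29, 48, 4, 8, None, None, 27, 35, 39, None, None, None, None, 12, None, 28, None, None, None, None, 10]
In a BST, the LCA of p=8, q=22 is the first node v on the
root-to-leaf path with p <= v <= q (go left if both < v, right if both > v).
Walk from root:
  at 22: 8 <= 22 <= 22, this is the LCA
LCA = 22


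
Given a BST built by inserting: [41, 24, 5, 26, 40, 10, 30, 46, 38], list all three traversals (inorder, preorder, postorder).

Tree insertion order: [41, 24, 5, 26, 40, 10, 30, 46, 38]
Tree (level-order array): [41, 24, 46, 5, 26, None, None, None, 10, None, 40, None, None, 30, None, None, 38]
Inorder (L, root, R): [5, 10, 24, 26, 30, 38, 40, 41, 46]
Preorder (root, L, R): [41, 24, 5, 10, 26, 40, 30, 38, 46]
Postorder (L, R, root): [10, 5, 38, 30, 40, 26, 24, 46, 41]


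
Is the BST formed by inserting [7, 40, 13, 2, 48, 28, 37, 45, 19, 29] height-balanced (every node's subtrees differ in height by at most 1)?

Tree (level-order array): [7, 2, 40, None, None, 13, 48, None, 28, 45, None, 19, 37, None, None, None, None, 29]
Definition: a tree is height-balanced if, at every node, |h(left) - h(right)| <= 1 (empty subtree has height -1).
Bottom-up per-node check:
  node 2: h_left=-1, h_right=-1, diff=0 [OK], height=0
  node 19: h_left=-1, h_right=-1, diff=0 [OK], height=0
  node 29: h_left=-1, h_right=-1, diff=0 [OK], height=0
  node 37: h_left=0, h_right=-1, diff=1 [OK], height=1
  node 28: h_left=0, h_right=1, diff=1 [OK], height=2
  node 13: h_left=-1, h_right=2, diff=3 [FAIL (|-1-2|=3 > 1)], height=3
  node 45: h_left=-1, h_right=-1, diff=0 [OK], height=0
  node 48: h_left=0, h_right=-1, diff=1 [OK], height=1
  node 40: h_left=3, h_right=1, diff=2 [FAIL (|3-1|=2 > 1)], height=4
  node 7: h_left=0, h_right=4, diff=4 [FAIL (|0-4|=4 > 1)], height=5
Node 13 violates the condition: |-1 - 2| = 3 > 1.
Result: Not balanced


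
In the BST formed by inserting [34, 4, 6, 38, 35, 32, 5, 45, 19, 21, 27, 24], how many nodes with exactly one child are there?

Tree built from: [34, 4, 6, 38, 35, 32, 5, 45, 19, 21, 27, 24]
Tree (level-order array): [34, 4, 38, None, 6, 35, 45, 5, 32, None, None, None, None, None, None, 19, None, None, 21, None, 27, 24]
Rule: These are nodes with exactly 1 non-null child.
Per-node child counts:
  node 34: 2 child(ren)
  node 4: 1 child(ren)
  node 6: 2 child(ren)
  node 5: 0 child(ren)
  node 32: 1 child(ren)
  node 19: 1 child(ren)
  node 21: 1 child(ren)
  node 27: 1 child(ren)
  node 24: 0 child(ren)
  node 38: 2 child(ren)
  node 35: 0 child(ren)
  node 45: 0 child(ren)
Matching nodes: [4, 32, 19, 21, 27]
Count of nodes with exactly one child: 5


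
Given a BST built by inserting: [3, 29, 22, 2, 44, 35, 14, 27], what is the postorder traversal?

Tree insertion order: [3, 29, 22, 2, 44, 35, 14, 27]
Tree (level-order array): [3, 2, 29, None, None, 22, 44, 14, 27, 35]
Postorder traversal: [2, 14, 27, 22, 35, 44, 29, 3]


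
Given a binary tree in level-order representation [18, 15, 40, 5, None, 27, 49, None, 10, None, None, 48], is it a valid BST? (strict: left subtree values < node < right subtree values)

Level-order array: [18, 15, 40, 5, None, 27, 49, None, 10, None, None, 48]
Validate using subtree bounds (lo, hi): at each node, require lo < value < hi,
then recurse left with hi=value and right with lo=value.
Preorder trace (stopping at first violation):
  at node 18 with bounds (-inf, +inf): OK
  at node 15 with bounds (-inf, 18): OK
  at node 5 with bounds (-inf, 15): OK
  at node 10 with bounds (5, 15): OK
  at node 40 with bounds (18, +inf): OK
  at node 27 with bounds (18, 40): OK
  at node 49 with bounds (40, +inf): OK
  at node 48 with bounds (40, 49): OK
No violation found at any node.
Result: Valid BST


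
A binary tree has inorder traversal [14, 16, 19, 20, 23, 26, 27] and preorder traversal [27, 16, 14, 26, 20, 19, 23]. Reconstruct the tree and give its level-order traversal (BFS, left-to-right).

Inorder:  [14, 16, 19, 20, 23, 26, 27]
Preorder: [27, 16, 14, 26, 20, 19, 23]
Algorithm: preorder visits root first, so consume preorder in order;
for each root, split the current inorder slice at that value into
left-subtree inorder and right-subtree inorder, then recurse.
Recursive splits:
  root=27; inorder splits into left=[14, 16, 19, 20, 23, 26], right=[]
  root=16; inorder splits into left=[14], right=[19, 20, 23, 26]
  root=14; inorder splits into left=[], right=[]
  root=26; inorder splits into left=[19, 20, 23], right=[]
  root=20; inorder splits into left=[19], right=[23]
  root=19; inorder splits into left=[], right=[]
  root=23; inorder splits into left=[], right=[]
Reconstructed level-order: [27, 16, 14, 26, 20, 19, 23]


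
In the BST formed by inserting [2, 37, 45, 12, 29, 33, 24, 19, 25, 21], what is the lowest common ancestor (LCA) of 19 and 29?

Tree insertion order: [2, 37, 45, 12, 29, 33, 24, 19, 25, 21]
Tree (level-order array): [2, None, 37, 12, 45, None, 29, None, None, 24, 33, 19, 25, None, None, None, 21]
In a BST, the LCA of p=19, q=29 is the first node v on the
root-to-leaf path with p <= v <= q (go left if both < v, right if both > v).
Walk from root:
  at 2: both 19 and 29 > 2, go right
  at 37: both 19 and 29 < 37, go left
  at 12: both 19 and 29 > 12, go right
  at 29: 19 <= 29 <= 29, this is the LCA
LCA = 29


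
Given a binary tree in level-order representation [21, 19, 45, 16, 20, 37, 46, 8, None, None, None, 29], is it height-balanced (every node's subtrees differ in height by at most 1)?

Tree (level-order array): [21, 19, 45, 16, 20, 37, 46, 8, None, None, None, 29]
Definition: a tree is height-balanced if, at every node, |h(left) - h(right)| <= 1 (empty subtree has height -1).
Bottom-up per-node check:
  node 8: h_left=-1, h_right=-1, diff=0 [OK], height=0
  node 16: h_left=0, h_right=-1, diff=1 [OK], height=1
  node 20: h_left=-1, h_right=-1, diff=0 [OK], height=0
  node 19: h_left=1, h_right=0, diff=1 [OK], height=2
  node 29: h_left=-1, h_right=-1, diff=0 [OK], height=0
  node 37: h_left=0, h_right=-1, diff=1 [OK], height=1
  node 46: h_left=-1, h_right=-1, diff=0 [OK], height=0
  node 45: h_left=1, h_right=0, diff=1 [OK], height=2
  node 21: h_left=2, h_right=2, diff=0 [OK], height=3
All nodes satisfy the balance condition.
Result: Balanced


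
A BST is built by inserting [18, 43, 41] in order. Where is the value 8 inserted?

Starting tree (level order): [18, None, 43, 41]
Insertion path: 18
Result: insert 8 as left child of 18
Final tree (level order): [18, 8, 43, None, None, 41]


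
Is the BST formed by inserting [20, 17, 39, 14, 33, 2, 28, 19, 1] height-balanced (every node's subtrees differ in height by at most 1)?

Tree (level-order array): [20, 17, 39, 14, 19, 33, None, 2, None, None, None, 28, None, 1]
Definition: a tree is height-balanced if, at every node, |h(left) - h(right)| <= 1 (empty subtree has height -1).
Bottom-up per-node check:
  node 1: h_left=-1, h_right=-1, diff=0 [OK], height=0
  node 2: h_left=0, h_right=-1, diff=1 [OK], height=1
  node 14: h_left=1, h_right=-1, diff=2 [FAIL (|1--1|=2 > 1)], height=2
  node 19: h_left=-1, h_right=-1, diff=0 [OK], height=0
  node 17: h_left=2, h_right=0, diff=2 [FAIL (|2-0|=2 > 1)], height=3
  node 28: h_left=-1, h_right=-1, diff=0 [OK], height=0
  node 33: h_left=0, h_right=-1, diff=1 [OK], height=1
  node 39: h_left=1, h_right=-1, diff=2 [FAIL (|1--1|=2 > 1)], height=2
  node 20: h_left=3, h_right=2, diff=1 [OK], height=4
Node 14 violates the condition: |1 - -1| = 2 > 1.
Result: Not balanced


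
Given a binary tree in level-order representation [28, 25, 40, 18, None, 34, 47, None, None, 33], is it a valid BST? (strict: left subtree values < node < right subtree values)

Level-order array: [28, 25, 40, 18, None, 34, 47, None, None, 33]
Validate using subtree bounds (lo, hi): at each node, require lo < value < hi,
then recurse left with hi=value and right with lo=value.
Preorder trace (stopping at first violation):
  at node 28 with bounds (-inf, +inf): OK
  at node 25 with bounds (-inf, 28): OK
  at node 18 with bounds (-inf, 25): OK
  at node 40 with bounds (28, +inf): OK
  at node 34 with bounds (28, 40): OK
  at node 33 with bounds (28, 34): OK
  at node 47 with bounds (40, +inf): OK
No violation found at any node.
Result: Valid BST


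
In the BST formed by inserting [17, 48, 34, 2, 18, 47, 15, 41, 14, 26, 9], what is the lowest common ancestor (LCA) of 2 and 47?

Tree insertion order: [17, 48, 34, 2, 18, 47, 15, 41, 14, 26, 9]
Tree (level-order array): [17, 2, 48, None, 15, 34, None, 14, None, 18, 47, 9, None, None, 26, 41]
In a BST, the LCA of p=2, q=47 is the first node v on the
root-to-leaf path with p <= v <= q (go left if both < v, right if both > v).
Walk from root:
  at 17: 2 <= 17 <= 47, this is the LCA
LCA = 17


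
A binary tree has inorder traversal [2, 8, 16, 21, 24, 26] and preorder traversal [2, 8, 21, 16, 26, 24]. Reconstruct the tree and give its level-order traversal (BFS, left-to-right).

Inorder:  [2, 8, 16, 21, 24, 26]
Preorder: [2, 8, 21, 16, 26, 24]
Algorithm: preorder visits root first, so consume preorder in order;
for each root, split the current inorder slice at that value into
left-subtree inorder and right-subtree inorder, then recurse.
Recursive splits:
  root=2; inorder splits into left=[], right=[8, 16, 21, 24, 26]
  root=8; inorder splits into left=[], right=[16, 21, 24, 26]
  root=21; inorder splits into left=[16], right=[24, 26]
  root=16; inorder splits into left=[], right=[]
  root=26; inorder splits into left=[24], right=[]
  root=24; inorder splits into left=[], right=[]
Reconstructed level-order: [2, 8, 21, 16, 26, 24]


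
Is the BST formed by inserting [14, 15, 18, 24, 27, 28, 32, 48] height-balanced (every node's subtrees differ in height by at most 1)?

Tree (level-order array): [14, None, 15, None, 18, None, 24, None, 27, None, 28, None, 32, None, 48]
Definition: a tree is height-balanced if, at every node, |h(left) - h(right)| <= 1 (empty subtree has height -1).
Bottom-up per-node check:
  node 48: h_left=-1, h_right=-1, diff=0 [OK], height=0
  node 32: h_left=-1, h_right=0, diff=1 [OK], height=1
  node 28: h_left=-1, h_right=1, diff=2 [FAIL (|-1-1|=2 > 1)], height=2
  node 27: h_left=-1, h_right=2, diff=3 [FAIL (|-1-2|=3 > 1)], height=3
  node 24: h_left=-1, h_right=3, diff=4 [FAIL (|-1-3|=4 > 1)], height=4
  node 18: h_left=-1, h_right=4, diff=5 [FAIL (|-1-4|=5 > 1)], height=5
  node 15: h_left=-1, h_right=5, diff=6 [FAIL (|-1-5|=6 > 1)], height=6
  node 14: h_left=-1, h_right=6, diff=7 [FAIL (|-1-6|=7 > 1)], height=7
Node 28 violates the condition: |-1 - 1| = 2 > 1.
Result: Not balanced


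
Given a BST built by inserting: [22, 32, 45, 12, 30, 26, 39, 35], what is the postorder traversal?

Tree insertion order: [22, 32, 45, 12, 30, 26, 39, 35]
Tree (level-order array): [22, 12, 32, None, None, 30, 45, 26, None, 39, None, None, None, 35]
Postorder traversal: [12, 26, 30, 35, 39, 45, 32, 22]


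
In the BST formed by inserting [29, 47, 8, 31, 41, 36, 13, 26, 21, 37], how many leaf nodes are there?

Tree built from: [29, 47, 8, 31, 41, 36, 13, 26, 21, 37]
Tree (level-order array): [29, 8, 47, None, 13, 31, None, None, 26, None, 41, 21, None, 36, None, None, None, None, 37]
Rule: A leaf has 0 children.
Per-node child counts:
  node 29: 2 child(ren)
  node 8: 1 child(ren)
  node 13: 1 child(ren)
  node 26: 1 child(ren)
  node 21: 0 child(ren)
  node 47: 1 child(ren)
  node 31: 1 child(ren)
  node 41: 1 child(ren)
  node 36: 1 child(ren)
  node 37: 0 child(ren)
Matching nodes: [21, 37]
Count of leaf nodes: 2


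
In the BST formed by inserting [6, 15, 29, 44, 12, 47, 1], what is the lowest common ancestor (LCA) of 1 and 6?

Tree insertion order: [6, 15, 29, 44, 12, 47, 1]
Tree (level-order array): [6, 1, 15, None, None, 12, 29, None, None, None, 44, None, 47]
In a BST, the LCA of p=1, q=6 is the first node v on the
root-to-leaf path with p <= v <= q (go left if both < v, right if both > v).
Walk from root:
  at 6: 1 <= 6 <= 6, this is the LCA
LCA = 6


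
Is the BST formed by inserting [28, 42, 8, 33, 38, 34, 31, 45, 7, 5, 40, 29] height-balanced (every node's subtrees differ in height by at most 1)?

Tree (level-order array): [28, 8, 42, 7, None, 33, 45, 5, None, 31, 38, None, None, None, None, 29, None, 34, 40]
Definition: a tree is height-balanced if, at every node, |h(left) - h(right)| <= 1 (empty subtree has height -1).
Bottom-up per-node check:
  node 5: h_left=-1, h_right=-1, diff=0 [OK], height=0
  node 7: h_left=0, h_right=-1, diff=1 [OK], height=1
  node 8: h_left=1, h_right=-1, diff=2 [FAIL (|1--1|=2 > 1)], height=2
  node 29: h_left=-1, h_right=-1, diff=0 [OK], height=0
  node 31: h_left=0, h_right=-1, diff=1 [OK], height=1
  node 34: h_left=-1, h_right=-1, diff=0 [OK], height=0
  node 40: h_left=-1, h_right=-1, diff=0 [OK], height=0
  node 38: h_left=0, h_right=0, diff=0 [OK], height=1
  node 33: h_left=1, h_right=1, diff=0 [OK], height=2
  node 45: h_left=-1, h_right=-1, diff=0 [OK], height=0
  node 42: h_left=2, h_right=0, diff=2 [FAIL (|2-0|=2 > 1)], height=3
  node 28: h_left=2, h_right=3, diff=1 [OK], height=4
Node 8 violates the condition: |1 - -1| = 2 > 1.
Result: Not balanced


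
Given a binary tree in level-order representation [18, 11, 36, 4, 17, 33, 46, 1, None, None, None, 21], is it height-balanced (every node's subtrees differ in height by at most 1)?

Tree (level-order array): [18, 11, 36, 4, 17, 33, 46, 1, None, None, None, 21]
Definition: a tree is height-balanced if, at every node, |h(left) - h(right)| <= 1 (empty subtree has height -1).
Bottom-up per-node check:
  node 1: h_left=-1, h_right=-1, diff=0 [OK], height=0
  node 4: h_left=0, h_right=-1, diff=1 [OK], height=1
  node 17: h_left=-1, h_right=-1, diff=0 [OK], height=0
  node 11: h_left=1, h_right=0, diff=1 [OK], height=2
  node 21: h_left=-1, h_right=-1, diff=0 [OK], height=0
  node 33: h_left=0, h_right=-1, diff=1 [OK], height=1
  node 46: h_left=-1, h_right=-1, diff=0 [OK], height=0
  node 36: h_left=1, h_right=0, diff=1 [OK], height=2
  node 18: h_left=2, h_right=2, diff=0 [OK], height=3
All nodes satisfy the balance condition.
Result: Balanced


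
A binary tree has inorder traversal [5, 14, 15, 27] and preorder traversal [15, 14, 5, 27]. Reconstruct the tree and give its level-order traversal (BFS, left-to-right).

Inorder:  [5, 14, 15, 27]
Preorder: [15, 14, 5, 27]
Algorithm: preorder visits root first, so consume preorder in order;
for each root, split the current inorder slice at that value into
left-subtree inorder and right-subtree inorder, then recurse.
Recursive splits:
  root=15; inorder splits into left=[5, 14], right=[27]
  root=14; inorder splits into left=[5], right=[]
  root=5; inorder splits into left=[], right=[]
  root=27; inorder splits into left=[], right=[]
Reconstructed level-order: [15, 14, 27, 5]


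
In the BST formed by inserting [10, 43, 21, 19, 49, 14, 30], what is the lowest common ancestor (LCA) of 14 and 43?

Tree insertion order: [10, 43, 21, 19, 49, 14, 30]
Tree (level-order array): [10, None, 43, 21, 49, 19, 30, None, None, 14]
In a BST, the LCA of p=14, q=43 is the first node v on the
root-to-leaf path with p <= v <= q (go left if both < v, right if both > v).
Walk from root:
  at 10: both 14 and 43 > 10, go right
  at 43: 14 <= 43 <= 43, this is the LCA
LCA = 43


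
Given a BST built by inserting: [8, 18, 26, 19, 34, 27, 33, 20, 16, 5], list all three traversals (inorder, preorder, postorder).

Tree insertion order: [8, 18, 26, 19, 34, 27, 33, 20, 16, 5]
Tree (level-order array): [8, 5, 18, None, None, 16, 26, None, None, 19, 34, None, 20, 27, None, None, None, None, 33]
Inorder (L, root, R): [5, 8, 16, 18, 19, 20, 26, 27, 33, 34]
Preorder (root, L, R): [8, 5, 18, 16, 26, 19, 20, 34, 27, 33]
Postorder (L, R, root): [5, 16, 20, 19, 33, 27, 34, 26, 18, 8]


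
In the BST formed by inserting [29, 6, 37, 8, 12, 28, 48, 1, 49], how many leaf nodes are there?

Tree built from: [29, 6, 37, 8, 12, 28, 48, 1, 49]
Tree (level-order array): [29, 6, 37, 1, 8, None, 48, None, None, None, 12, None, 49, None, 28]
Rule: A leaf has 0 children.
Per-node child counts:
  node 29: 2 child(ren)
  node 6: 2 child(ren)
  node 1: 0 child(ren)
  node 8: 1 child(ren)
  node 12: 1 child(ren)
  node 28: 0 child(ren)
  node 37: 1 child(ren)
  node 48: 1 child(ren)
  node 49: 0 child(ren)
Matching nodes: [1, 28, 49]
Count of leaf nodes: 3


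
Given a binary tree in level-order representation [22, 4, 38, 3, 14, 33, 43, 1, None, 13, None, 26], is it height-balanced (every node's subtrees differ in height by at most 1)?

Tree (level-order array): [22, 4, 38, 3, 14, 33, 43, 1, None, 13, None, 26]
Definition: a tree is height-balanced if, at every node, |h(left) - h(right)| <= 1 (empty subtree has height -1).
Bottom-up per-node check:
  node 1: h_left=-1, h_right=-1, diff=0 [OK], height=0
  node 3: h_left=0, h_right=-1, diff=1 [OK], height=1
  node 13: h_left=-1, h_right=-1, diff=0 [OK], height=0
  node 14: h_left=0, h_right=-1, diff=1 [OK], height=1
  node 4: h_left=1, h_right=1, diff=0 [OK], height=2
  node 26: h_left=-1, h_right=-1, diff=0 [OK], height=0
  node 33: h_left=0, h_right=-1, diff=1 [OK], height=1
  node 43: h_left=-1, h_right=-1, diff=0 [OK], height=0
  node 38: h_left=1, h_right=0, diff=1 [OK], height=2
  node 22: h_left=2, h_right=2, diff=0 [OK], height=3
All nodes satisfy the balance condition.
Result: Balanced


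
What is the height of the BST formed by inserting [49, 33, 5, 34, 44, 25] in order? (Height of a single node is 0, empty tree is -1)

Insertion order: [49, 33, 5, 34, 44, 25]
Tree (level-order array): [49, 33, None, 5, 34, None, 25, None, 44]
Compute height bottom-up (empty subtree = -1):
  height(25) = 1 + max(-1, -1) = 0
  height(5) = 1 + max(-1, 0) = 1
  height(44) = 1 + max(-1, -1) = 0
  height(34) = 1 + max(-1, 0) = 1
  height(33) = 1 + max(1, 1) = 2
  height(49) = 1 + max(2, -1) = 3
Height = 3


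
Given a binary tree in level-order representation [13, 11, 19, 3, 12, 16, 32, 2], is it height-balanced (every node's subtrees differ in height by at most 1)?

Tree (level-order array): [13, 11, 19, 3, 12, 16, 32, 2]
Definition: a tree is height-balanced if, at every node, |h(left) - h(right)| <= 1 (empty subtree has height -1).
Bottom-up per-node check:
  node 2: h_left=-1, h_right=-1, diff=0 [OK], height=0
  node 3: h_left=0, h_right=-1, diff=1 [OK], height=1
  node 12: h_left=-1, h_right=-1, diff=0 [OK], height=0
  node 11: h_left=1, h_right=0, diff=1 [OK], height=2
  node 16: h_left=-1, h_right=-1, diff=0 [OK], height=0
  node 32: h_left=-1, h_right=-1, diff=0 [OK], height=0
  node 19: h_left=0, h_right=0, diff=0 [OK], height=1
  node 13: h_left=2, h_right=1, diff=1 [OK], height=3
All nodes satisfy the balance condition.
Result: Balanced


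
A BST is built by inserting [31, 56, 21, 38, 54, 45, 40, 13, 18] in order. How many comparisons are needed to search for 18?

Search path for 18: 31 -> 21 -> 13 -> 18
Found: True
Comparisons: 4


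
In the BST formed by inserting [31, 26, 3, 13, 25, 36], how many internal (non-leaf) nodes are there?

Tree built from: [31, 26, 3, 13, 25, 36]
Tree (level-order array): [31, 26, 36, 3, None, None, None, None, 13, None, 25]
Rule: An internal node has at least one child.
Per-node child counts:
  node 31: 2 child(ren)
  node 26: 1 child(ren)
  node 3: 1 child(ren)
  node 13: 1 child(ren)
  node 25: 0 child(ren)
  node 36: 0 child(ren)
Matching nodes: [31, 26, 3, 13]
Count of internal (non-leaf) nodes: 4


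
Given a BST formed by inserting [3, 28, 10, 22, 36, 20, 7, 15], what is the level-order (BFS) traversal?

Tree insertion order: [3, 28, 10, 22, 36, 20, 7, 15]
Tree (level-order array): [3, None, 28, 10, 36, 7, 22, None, None, None, None, 20, None, 15]
BFS from the root, enqueuing left then right child of each popped node:
  queue [3] -> pop 3, enqueue [28], visited so far: [3]
  queue [28] -> pop 28, enqueue [10, 36], visited so far: [3, 28]
  queue [10, 36] -> pop 10, enqueue [7, 22], visited so far: [3, 28, 10]
  queue [36, 7, 22] -> pop 36, enqueue [none], visited so far: [3, 28, 10, 36]
  queue [7, 22] -> pop 7, enqueue [none], visited so far: [3, 28, 10, 36, 7]
  queue [22] -> pop 22, enqueue [20], visited so far: [3, 28, 10, 36, 7, 22]
  queue [20] -> pop 20, enqueue [15], visited so far: [3, 28, 10, 36, 7, 22, 20]
  queue [15] -> pop 15, enqueue [none], visited so far: [3, 28, 10, 36, 7, 22, 20, 15]
Result: [3, 28, 10, 36, 7, 22, 20, 15]


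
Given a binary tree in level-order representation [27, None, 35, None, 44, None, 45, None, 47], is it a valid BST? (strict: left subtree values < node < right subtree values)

Level-order array: [27, None, 35, None, 44, None, 45, None, 47]
Validate using subtree bounds (lo, hi): at each node, require lo < value < hi,
then recurse left with hi=value and right with lo=value.
Preorder trace (stopping at first violation):
  at node 27 with bounds (-inf, +inf): OK
  at node 35 with bounds (27, +inf): OK
  at node 44 with bounds (35, +inf): OK
  at node 45 with bounds (44, +inf): OK
  at node 47 with bounds (45, +inf): OK
No violation found at any node.
Result: Valid BST


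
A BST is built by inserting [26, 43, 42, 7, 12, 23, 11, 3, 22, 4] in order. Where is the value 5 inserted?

Starting tree (level order): [26, 7, 43, 3, 12, 42, None, None, 4, 11, 23, None, None, None, None, None, None, 22]
Insertion path: 26 -> 7 -> 3 -> 4
Result: insert 5 as right child of 4
Final tree (level order): [26, 7, 43, 3, 12, 42, None, None, 4, 11, 23, None, None, None, 5, None, None, 22]


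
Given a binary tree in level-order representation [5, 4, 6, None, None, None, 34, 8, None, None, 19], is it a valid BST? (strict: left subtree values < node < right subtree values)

Level-order array: [5, 4, 6, None, None, None, 34, 8, None, None, 19]
Validate using subtree bounds (lo, hi): at each node, require lo < value < hi,
then recurse left with hi=value and right with lo=value.
Preorder trace (stopping at first violation):
  at node 5 with bounds (-inf, +inf): OK
  at node 4 with bounds (-inf, 5): OK
  at node 6 with bounds (5, +inf): OK
  at node 34 with bounds (6, +inf): OK
  at node 8 with bounds (6, 34): OK
  at node 19 with bounds (8, 34): OK
No violation found at any node.
Result: Valid BST


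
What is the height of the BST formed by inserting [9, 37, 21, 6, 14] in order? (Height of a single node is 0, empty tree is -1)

Insertion order: [9, 37, 21, 6, 14]
Tree (level-order array): [9, 6, 37, None, None, 21, None, 14]
Compute height bottom-up (empty subtree = -1):
  height(6) = 1 + max(-1, -1) = 0
  height(14) = 1 + max(-1, -1) = 0
  height(21) = 1 + max(0, -1) = 1
  height(37) = 1 + max(1, -1) = 2
  height(9) = 1 + max(0, 2) = 3
Height = 3


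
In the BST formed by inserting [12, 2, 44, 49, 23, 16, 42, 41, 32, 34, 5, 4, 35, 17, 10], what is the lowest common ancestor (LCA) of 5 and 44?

Tree insertion order: [12, 2, 44, 49, 23, 16, 42, 41, 32, 34, 5, 4, 35, 17, 10]
Tree (level-order array): [12, 2, 44, None, 5, 23, 49, 4, 10, 16, 42, None, None, None, None, None, None, None, 17, 41, None, None, None, 32, None, None, 34, None, 35]
In a BST, the LCA of p=5, q=44 is the first node v on the
root-to-leaf path with p <= v <= q (go left if both < v, right if both > v).
Walk from root:
  at 12: 5 <= 12 <= 44, this is the LCA
LCA = 12


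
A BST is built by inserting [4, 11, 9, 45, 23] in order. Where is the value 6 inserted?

Starting tree (level order): [4, None, 11, 9, 45, None, None, 23]
Insertion path: 4 -> 11 -> 9
Result: insert 6 as left child of 9
Final tree (level order): [4, None, 11, 9, 45, 6, None, 23]


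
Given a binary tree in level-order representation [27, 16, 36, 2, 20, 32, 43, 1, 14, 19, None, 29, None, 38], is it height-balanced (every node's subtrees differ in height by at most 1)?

Tree (level-order array): [27, 16, 36, 2, 20, 32, 43, 1, 14, 19, None, 29, None, 38]
Definition: a tree is height-balanced if, at every node, |h(left) - h(right)| <= 1 (empty subtree has height -1).
Bottom-up per-node check:
  node 1: h_left=-1, h_right=-1, diff=0 [OK], height=0
  node 14: h_left=-1, h_right=-1, diff=0 [OK], height=0
  node 2: h_left=0, h_right=0, diff=0 [OK], height=1
  node 19: h_left=-1, h_right=-1, diff=0 [OK], height=0
  node 20: h_left=0, h_right=-1, diff=1 [OK], height=1
  node 16: h_left=1, h_right=1, diff=0 [OK], height=2
  node 29: h_left=-1, h_right=-1, diff=0 [OK], height=0
  node 32: h_left=0, h_right=-1, diff=1 [OK], height=1
  node 38: h_left=-1, h_right=-1, diff=0 [OK], height=0
  node 43: h_left=0, h_right=-1, diff=1 [OK], height=1
  node 36: h_left=1, h_right=1, diff=0 [OK], height=2
  node 27: h_left=2, h_right=2, diff=0 [OK], height=3
All nodes satisfy the balance condition.
Result: Balanced


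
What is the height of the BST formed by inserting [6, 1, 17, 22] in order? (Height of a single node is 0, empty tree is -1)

Insertion order: [6, 1, 17, 22]
Tree (level-order array): [6, 1, 17, None, None, None, 22]
Compute height bottom-up (empty subtree = -1):
  height(1) = 1 + max(-1, -1) = 0
  height(22) = 1 + max(-1, -1) = 0
  height(17) = 1 + max(-1, 0) = 1
  height(6) = 1 + max(0, 1) = 2
Height = 2


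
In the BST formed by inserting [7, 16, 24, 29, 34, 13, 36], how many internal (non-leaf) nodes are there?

Tree built from: [7, 16, 24, 29, 34, 13, 36]
Tree (level-order array): [7, None, 16, 13, 24, None, None, None, 29, None, 34, None, 36]
Rule: An internal node has at least one child.
Per-node child counts:
  node 7: 1 child(ren)
  node 16: 2 child(ren)
  node 13: 0 child(ren)
  node 24: 1 child(ren)
  node 29: 1 child(ren)
  node 34: 1 child(ren)
  node 36: 0 child(ren)
Matching nodes: [7, 16, 24, 29, 34]
Count of internal (non-leaf) nodes: 5


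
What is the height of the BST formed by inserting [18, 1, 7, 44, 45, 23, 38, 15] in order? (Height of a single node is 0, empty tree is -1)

Insertion order: [18, 1, 7, 44, 45, 23, 38, 15]
Tree (level-order array): [18, 1, 44, None, 7, 23, 45, None, 15, None, 38]
Compute height bottom-up (empty subtree = -1):
  height(15) = 1 + max(-1, -1) = 0
  height(7) = 1 + max(-1, 0) = 1
  height(1) = 1 + max(-1, 1) = 2
  height(38) = 1 + max(-1, -1) = 0
  height(23) = 1 + max(-1, 0) = 1
  height(45) = 1 + max(-1, -1) = 0
  height(44) = 1 + max(1, 0) = 2
  height(18) = 1 + max(2, 2) = 3
Height = 3


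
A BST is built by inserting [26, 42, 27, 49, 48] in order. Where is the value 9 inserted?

Starting tree (level order): [26, None, 42, 27, 49, None, None, 48]
Insertion path: 26
Result: insert 9 as left child of 26
Final tree (level order): [26, 9, 42, None, None, 27, 49, None, None, 48]


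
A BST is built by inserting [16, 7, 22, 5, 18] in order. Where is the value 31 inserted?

Starting tree (level order): [16, 7, 22, 5, None, 18]
Insertion path: 16 -> 22
Result: insert 31 as right child of 22
Final tree (level order): [16, 7, 22, 5, None, 18, 31]


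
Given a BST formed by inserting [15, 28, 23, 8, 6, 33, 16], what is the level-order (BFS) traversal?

Tree insertion order: [15, 28, 23, 8, 6, 33, 16]
Tree (level-order array): [15, 8, 28, 6, None, 23, 33, None, None, 16]
BFS from the root, enqueuing left then right child of each popped node:
  queue [15] -> pop 15, enqueue [8, 28], visited so far: [15]
  queue [8, 28] -> pop 8, enqueue [6], visited so far: [15, 8]
  queue [28, 6] -> pop 28, enqueue [23, 33], visited so far: [15, 8, 28]
  queue [6, 23, 33] -> pop 6, enqueue [none], visited so far: [15, 8, 28, 6]
  queue [23, 33] -> pop 23, enqueue [16], visited so far: [15, 8, 28, 6, 23]
  queue [33, 16] -> pop 33, enqueue [none], visited so far: [15, 8, 28, 6, 23, 33]
  queue [16] -> pop 16, enqueue [none], visited so far: [15, 8, 28, 6, 23, 33, 16]
Result: [15, 8, 28, 6, 23, 33, 16]


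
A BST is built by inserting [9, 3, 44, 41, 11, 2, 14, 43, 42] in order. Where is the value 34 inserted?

Starting tree (level order): [9, 3, 44, 2, None, 41, None, None, None, 11, 43, None, 14, 42]
Insertion path: 9 -> 44 -> 41 -> 11 -> 14
Result: insert 34 as right child of 14
Final tree (level order): [9, 3, 44, 2, None, 41, None, None, None, 11, 43, None, 14, 42, None, None, 34]


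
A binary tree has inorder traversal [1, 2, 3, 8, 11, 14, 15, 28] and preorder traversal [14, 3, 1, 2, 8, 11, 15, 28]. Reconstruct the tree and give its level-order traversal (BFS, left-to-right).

Inorder:  [1, 2, 3, 8, 11, 14, 15, 28]
Preorder: [14, 3, 1, 2, 8, 11, 15, 28]
Algorithm: preorder visits root first, so consume preorder in order;
for each root, split the current inorder slice at that value into
left-subtree inorder and right-subtree inorder, then recurse.
Recursive splits:
  root=14; inorder splits into left=[1, 2, 3, 8, 11], right=[15, 28]
  root=3; inorder splits into left=[1, 2], right=[8, 11]
  root=1; inorder splits into left=[], right=[2]
  root=2; inorder splits into left=[], right=[]
  root=8; inorder splits into left=[], right=[11]
  root=11; inorder splits into left=[], right=[]
  root=15; inorder splits into left=[], right=[28]
  root=28; inorder splits into left=[], right=[]
Reconstructed level-order: [14, 3, 15, 1, 8, 28, 2, 11]


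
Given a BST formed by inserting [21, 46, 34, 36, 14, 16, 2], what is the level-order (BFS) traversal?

Tree insertion order: [21, 46, 34, 36, 14, 16, 2]
Tree (level-order array): [21, 14, 46, 2, 16, 34, None, None, None, None, None, None, 36]
BFS from the root, enqueuing left then right child of each popped node:
  queue [21] -> pop 21, enqueue [14, 46], visited so far: [21]
  queue [14, 46] -> pop 14, enqueue [2, 16], visited so far: [21, 14]
  queue [46, 2, 16] -> pop 46, enqueue [34], visited so far: [21, 14, 46]
  queue [2, 16, 34] -> pop 2, enqueue [none], visited so far: [21, 14, 46, 2]
  queue [16, 34] -> pop 16, enqueue [none], visited so far: [21, 14, 46, 2, 16]
  queue [34] -> pop 34, enqueue [36], visited so far: [21, 14, 46, 2, 16, 34]
  queue [36] -> pop 36, enqueue [none], visited so far: [21, 14, 46, 2, 16, 34, 36]
Result: [21, 14, 46, 2, 16, 34, 36]
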